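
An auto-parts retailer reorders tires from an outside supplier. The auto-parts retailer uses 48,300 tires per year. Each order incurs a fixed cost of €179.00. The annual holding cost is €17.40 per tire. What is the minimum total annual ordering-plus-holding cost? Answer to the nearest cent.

EOQ = √(2DS/H) = √(2 × 48,300 × 179 / 17.4) ≈ 996.87.
At the optimum the two cost components are equal, so total cost = 2·(Q*/2)H = Q*·H.
Minimum total = √(2DSH) = √(2 × 48,300 × 179 × 17.4) ≈ 17345.615.

TC* ≈ €17,345.62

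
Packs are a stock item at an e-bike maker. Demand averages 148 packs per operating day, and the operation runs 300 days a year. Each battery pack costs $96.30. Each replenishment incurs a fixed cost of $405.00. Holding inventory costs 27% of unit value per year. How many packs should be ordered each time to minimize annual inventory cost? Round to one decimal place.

Annual demand D = 148 × 300 = 44,400.
Holding cost H = 0.27 × $96.30 = $26.0010 per unit per year.
EOQ = √(2DS / H) = √(2 × 44,400 × 405 / 26.001).
= √(35,964,000 / 26.001) = √1,383,177.5701 ≈ 1176.086.

Q* ≈ 1,176.1 packs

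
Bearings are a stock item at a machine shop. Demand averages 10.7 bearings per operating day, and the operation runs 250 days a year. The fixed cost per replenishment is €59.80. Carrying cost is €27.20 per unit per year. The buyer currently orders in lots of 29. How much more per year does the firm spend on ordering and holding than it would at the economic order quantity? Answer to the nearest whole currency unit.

Extra cost ≈ €2,961 per year

Annual demand D = 10.7 × 250 = 2,675.
EOQ = √(2DS/H) = √(2 × 2,675 × 59.8 / 27.2) ≈ 108.45.
Cost at Q* = (D/Q*)S + (Q*/2)H = √(2DSH) ≈ €2,949.93.
Cost at Q = 29: (2,675/29)×59.8 + (29/2)×27.2 = €5,516.03 + €394.40 = €5,910.43.
Excess = €5,910.43 − €2,949.93 = €2,960.50.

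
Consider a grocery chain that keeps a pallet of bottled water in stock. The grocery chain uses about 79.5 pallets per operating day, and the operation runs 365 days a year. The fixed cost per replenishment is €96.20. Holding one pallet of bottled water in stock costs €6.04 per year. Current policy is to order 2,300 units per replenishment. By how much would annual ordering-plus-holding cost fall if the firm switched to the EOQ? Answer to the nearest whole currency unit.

Extra cost ≈ €2,353 per year

Annual demand D = 79.5 × 365 = 29,017.5.
EOQ = √(2DS/H) = √(2 × 29,017.5 × 96.2 / 6.04) ≈ 961.42.
Cost at Q* = (D/Q*)S + (Q*/2)H = √(2DSH) ≈ €5,806.99.
Cost at Q = 2,300: (29,017.5/2,300)×96.2 + (2,300/2)×6.04 = €1,213.69 + €6,946.00 = €8,159.69.
Excess = €8,159.69 − €5,806.99 = €2,352.70.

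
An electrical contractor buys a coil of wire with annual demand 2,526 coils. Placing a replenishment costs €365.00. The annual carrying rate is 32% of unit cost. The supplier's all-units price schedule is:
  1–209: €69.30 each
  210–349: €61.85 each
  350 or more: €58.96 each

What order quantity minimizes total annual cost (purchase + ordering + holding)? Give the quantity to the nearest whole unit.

Holding cost per unit per year at price C is H = 0.32·C.
For each price level, check whether its EOQ is feasible; otherwise the best quantity at that price is the breakpoint.
Tier 1 (€69.30): EOQ = 288.4 exceeds tier's upper bound 209, so this tier is dominated.
EOQ at €61.85 = 305.2 (feasible in tier 2): TC = 2,526×€61.85 + (2,526/305.2)×365 + (305.2/2)×0.32×€61.85 = €162,274.30.
EOQ at €58.96 = 312.6 < 350, so use break Q=350: TC = 2,526×€58.96 + (2,526/350.0)×365 + (350.0/2)×0.32×€58.96 = €154,868.98.
Lowest total cost is €154,868.98 at Q = 350.0.

Q* ≈ 350 coils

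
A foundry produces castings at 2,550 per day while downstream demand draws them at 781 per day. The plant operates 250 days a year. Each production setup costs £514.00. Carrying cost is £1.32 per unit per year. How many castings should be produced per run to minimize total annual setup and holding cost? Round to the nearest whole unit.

Q* ≈ 14,805 castings

Annual demand D = 781 × 250 = 195,250.
Production build-up factor (1 − d/p) = 1 − 781/2,550 = 0.6937.
Q* = √(2DS / (H(1 − d/p))) = √(2 × 195,250 × 514 / (1.32 × 0.6937)).
= √(200,717,000 / 0.9157) ≈ 14805.098.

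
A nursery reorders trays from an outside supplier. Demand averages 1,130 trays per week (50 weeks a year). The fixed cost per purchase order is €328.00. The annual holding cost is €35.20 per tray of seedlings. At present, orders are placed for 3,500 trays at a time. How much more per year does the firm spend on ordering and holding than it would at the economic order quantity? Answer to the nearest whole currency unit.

Extra cost ≈ €30,775 per year

Annual demand D = 1,130 × 50 = 56,500.
EOQ = √(2DS/H) = √(2 × 56,500 × 328 / 35.2) ≈ 1026.14.
Cost at Q* = (D/Q*)S + (Q*/2)H = √(2DSH) ≈ €36,119.98.
Cost at Q = 3,500: (56,500/3,500)×328 + (3,500/2)×35.2 = €5,294.86 + €61,600.00 = €66,894.86.
Excess = €66,894.86 − €36,119.98 = €30,774.88.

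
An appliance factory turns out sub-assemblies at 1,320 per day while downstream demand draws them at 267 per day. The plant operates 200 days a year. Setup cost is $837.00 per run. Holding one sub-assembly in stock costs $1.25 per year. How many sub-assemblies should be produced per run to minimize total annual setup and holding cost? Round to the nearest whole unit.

Annual demand D = 267 × 200 = 53,400.
Production build-up factor (1 − d/p) = 1 − 267/1,320 = 0.7977.
Q* = √(2DS / (H(1 − d/p))) = √(2 × 53,400 × 837 / (1.25 × 0.7977)).
= √(89,391,600 / 0.9972) ≈ 9468.172.

Q* ≈ 9,468 sub-assemblies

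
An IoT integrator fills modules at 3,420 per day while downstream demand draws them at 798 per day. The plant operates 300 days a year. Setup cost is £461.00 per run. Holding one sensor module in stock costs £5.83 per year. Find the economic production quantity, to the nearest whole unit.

Q* ≈ 7,027 modules

Annual demand D = 798 × 300 = 239,400.
Production build-up factor (1 − d/p) = 1 − 798/3,420 = 0.7667.
Q* = √(2DS / (H(1 − d/p))) = √(2 × 239,400 × 461 / (5.83 × 0.7667)).
= √(220,726,800 / 4.4697) ≈ 7027.324.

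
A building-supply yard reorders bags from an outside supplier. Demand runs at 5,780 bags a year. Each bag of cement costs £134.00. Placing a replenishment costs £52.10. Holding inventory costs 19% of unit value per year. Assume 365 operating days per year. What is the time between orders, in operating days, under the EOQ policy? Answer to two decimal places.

Holding cost H = 0.19 × £134.00 = £25.4600 per unit per year.
The optimal lot size = √(2DS/H) = √(2 × 5,780 × 52.1 / 25.46) ≈ 153.80.
Cycle time = Q*/D × 365 = 153.80 / 5,780 × 365 ≈ 9.713 days.

T ≈ 9.71 days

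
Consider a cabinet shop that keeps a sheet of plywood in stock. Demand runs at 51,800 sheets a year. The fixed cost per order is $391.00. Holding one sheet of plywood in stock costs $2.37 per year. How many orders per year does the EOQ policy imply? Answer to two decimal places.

Q* = √(2DS/H) = √(2 × 51,800 × 391 / 2.37) ≈ 4134.22.
Orders per year = D / Q* = 51,800 / 4134.22 ≈ 12.530.

N ≈ 12.53 orders per year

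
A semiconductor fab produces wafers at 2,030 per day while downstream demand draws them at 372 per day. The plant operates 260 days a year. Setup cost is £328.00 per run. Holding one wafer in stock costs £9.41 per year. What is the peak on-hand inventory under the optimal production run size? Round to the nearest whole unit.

Annual demand D = 372 × 260 = 96,720.
Production build-up factor (1 − d/p) = 1 − 372/2,030 = 0.8167.
Q* = √(2DS / (H(1 − d/p))) = √(2 × 96,720 × 328 / (9.41 × 0.8167)).
= √(63,448,320 / 7.6856) ≈ 2873.234.
Maximum inventory = Q*(1 − d/p) = 2873.234 × 0.8167 ≈ 2346.710.

I_max ≈ 2,347 wafers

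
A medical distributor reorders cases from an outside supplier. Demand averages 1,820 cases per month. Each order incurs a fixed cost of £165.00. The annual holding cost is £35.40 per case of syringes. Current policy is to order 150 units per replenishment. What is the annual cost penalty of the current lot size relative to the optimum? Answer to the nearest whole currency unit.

Annual demand D = 1,820 × 12 = 21,840.
EOQ = √(2DS/H) = √(2 × 21,840 × 165 / 35.4) ≈ 451.21.
Cost at Q* = (D/Q*)S + (Q*/2)H = √(2DSH) ≈ £15,972.94.
Cost at Q = 150: (21,840/150)×165 + (150/2)×35.4 = £24,024.00 + £2,655.00 = £26,679.00.
Excess = £26,679.00 − £15,972.94 = £10,706.06.

Extra cost ≈ £10,706 per year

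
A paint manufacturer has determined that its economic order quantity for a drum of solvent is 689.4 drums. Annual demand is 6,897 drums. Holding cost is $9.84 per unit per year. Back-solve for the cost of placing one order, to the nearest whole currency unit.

S ≈ $339

Invert the EOQ relation Q*² = 2DS/H.
From Q* = √(2DS/H): S = Q*²H / (2D) = 689.4² × 9.84 / (2 × 6,897) = 339.0373.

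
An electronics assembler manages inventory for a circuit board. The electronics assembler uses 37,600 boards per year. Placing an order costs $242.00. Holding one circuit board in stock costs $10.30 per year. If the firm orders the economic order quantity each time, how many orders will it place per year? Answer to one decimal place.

N ≈ 28.3 orders per year

Q* = √(2DS/H) = √(2 × 37,600 × 242 / 10.3) ≈ 1329.22.
Orders per year = D / Q* = 37,600 / 1329.22 ≈ 28.287.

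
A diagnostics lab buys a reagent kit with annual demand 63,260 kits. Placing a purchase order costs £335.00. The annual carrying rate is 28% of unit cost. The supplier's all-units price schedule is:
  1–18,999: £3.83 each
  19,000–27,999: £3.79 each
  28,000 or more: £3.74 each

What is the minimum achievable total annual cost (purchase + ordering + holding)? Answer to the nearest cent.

Holding cost per unit per year at price C is H = 0.28·C.
Evaluate total cost at each tier's feasible EOQ or, if the EOQ is below the tier, at the tier's minimum quantity.
EOQ at £3.83 = 6286.7 (feasible in tier 1): TC = 63,260×£3.83 + (63,260/6286.7)×335 + (6286.7/2)×0.28×£3.83 = £249,027.67.
EOQ at £3.79 = 6319.8 < 19000, so use break Q=19000: TC = 63,260×£3.79 + (63,260/19000.0)×335 + (19000.0/2)×0.28×£3.79 = £250,952.17.
EOQ at £3.74 = 6361.9 < 28000, so use break Q=28000: TC = 63,260×£3.74 + (63,260/28000.0)×335 + (28000.0/2)×0.28×£3.74 = £252,010.06.
Lowest total cost among the candidates is at Q = 6286.7.

TC* ≈ £249,027.67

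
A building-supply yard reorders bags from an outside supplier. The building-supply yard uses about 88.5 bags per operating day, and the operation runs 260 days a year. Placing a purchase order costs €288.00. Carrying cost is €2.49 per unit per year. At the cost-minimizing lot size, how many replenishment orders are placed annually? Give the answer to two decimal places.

N ≈ 9.97 orders per year

Annual demand D = 88.5 × 260 = 23,010.
The optimal lot size = √(2DS/H) = √(2 × 23,010 × 288 / 2.49) ≈ 2307.12.
Orders per year = D / Q* = 23,010 / 2307.12 ≈ 9.973.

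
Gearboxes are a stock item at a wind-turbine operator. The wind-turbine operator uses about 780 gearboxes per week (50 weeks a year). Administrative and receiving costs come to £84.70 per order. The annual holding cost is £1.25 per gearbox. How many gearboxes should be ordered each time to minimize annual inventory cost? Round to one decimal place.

Annual demand D = 780 × 50 = 39,000.
EOQ = √(2DS / H) = √(2 × 39,000 × 84.7 / 1.25).
= √(6,606,600 / 1.25) = √5,285,280 ≈ 2298.974.

Q* ≈ 2,299.0 gearboxes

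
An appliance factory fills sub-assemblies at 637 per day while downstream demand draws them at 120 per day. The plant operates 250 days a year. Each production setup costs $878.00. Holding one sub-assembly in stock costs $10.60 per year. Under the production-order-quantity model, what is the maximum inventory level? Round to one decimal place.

I_max ≈ 2,008.4 sub-assemblies

Annual demand D = 120 × 250 = 30,000.
Production build-up factor (1 − d/p) = 1 − 120/637 = 0.8116.
Q* = √(2DS / (H(1 − d/p))) = √(2 × 30,000 × 878 / (10.6 × 0.8116)).
= √(52,680,000 / 8.6031) ≈ 2474.540.
Maximum inventory = Q*(1 − d/p) = 2474.540 × 0.8116 ≈ 2008.378.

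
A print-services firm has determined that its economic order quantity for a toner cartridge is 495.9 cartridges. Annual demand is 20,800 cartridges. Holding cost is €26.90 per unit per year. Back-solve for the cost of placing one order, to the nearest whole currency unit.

The basic EOQ model gives Q* = √(2DS/H); rearrange for the unknown.
From Q* = √(2DS/H): S = Q*²H / (2D) = 495.9² × 26.9 / (2 × 20,800) = 159.0183.

S ≈ €159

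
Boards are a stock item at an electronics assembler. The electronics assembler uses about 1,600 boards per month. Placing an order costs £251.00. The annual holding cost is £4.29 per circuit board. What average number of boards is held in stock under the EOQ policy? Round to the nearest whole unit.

Annual demand D = 1,600 × 12 = 19,200.
EOQ = √(2DS/H) = √(2 × 19,200 × 251 / 4.29) ≈ 1498.90.
Average inventory = Q*/2 ≈ 1498.90 / 2 = 749.452.

Average inventory ≈ 749 boards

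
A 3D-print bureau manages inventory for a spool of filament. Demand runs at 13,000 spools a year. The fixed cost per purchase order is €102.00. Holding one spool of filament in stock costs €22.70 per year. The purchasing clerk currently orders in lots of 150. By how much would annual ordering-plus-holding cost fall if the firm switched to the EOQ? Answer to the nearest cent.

Extra cost ≈ €2,783.61 per year

EOQ = √(2DS/H) = √(2 × 13,000 × 102 / 22.7) ≈ 341.80.
Cost at Q* = (D/Q*)S + (Q*/2)H = √(2DSH) ≈ €7,758.89.
Cost at Q = 150: (13,000/150)×102 + (150/2)×22.7 = €8,840.00 + €1,702.50 = €10,542.50.
Excess = €10,542.50 − €7,758.89 = €2,783.61.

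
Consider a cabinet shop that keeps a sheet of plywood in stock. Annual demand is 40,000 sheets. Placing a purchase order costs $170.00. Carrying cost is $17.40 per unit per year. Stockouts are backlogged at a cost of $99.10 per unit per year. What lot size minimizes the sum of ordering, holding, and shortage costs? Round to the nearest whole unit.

Q* ≈ 959 sheets

With planned backorders, Q* = √(2DS/H) · √((H+B)/B).
√(2DS/H) = √(2 × 40,000 × 170 / 17.4) = 884.087.
√((H+B)/B) = √((17.4+99.1)/99.1) = 1.0842.
Q* ≈ 958.564.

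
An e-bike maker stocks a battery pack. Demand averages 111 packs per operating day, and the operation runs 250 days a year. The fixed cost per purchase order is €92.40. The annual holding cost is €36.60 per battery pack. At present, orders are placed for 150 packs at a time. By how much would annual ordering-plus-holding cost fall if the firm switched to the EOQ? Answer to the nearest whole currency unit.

Extra cost ≈ €6,139 per year

Annual demand D = 111 × 250 = 27,750.
EOQ = √(2DS/H) = √(2 × 27,750 × 92.4 / 36.6) ≈ 374.32.
Cost at Q* = (D/Q*)S + (Q*/2)H = √(2DSH) ≈ €13,700.08.
Cost at Q = 150: (27,750/150)×92.4 + (150/2)×36.6 = €17,094.00 + €2,745.00 = €19,839.00.
Excess = €19,839.00 − €13,700.08 = €6,138.92.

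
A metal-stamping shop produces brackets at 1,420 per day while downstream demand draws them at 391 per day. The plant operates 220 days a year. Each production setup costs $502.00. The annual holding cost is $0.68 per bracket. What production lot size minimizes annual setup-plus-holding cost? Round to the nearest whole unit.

Annual demand D = 391 × 220 = 86,020.
Production build-up factor (1 − d/p) = 1 − 391/1,420 = 0.7246.
Q* = √(2DS / (H(1 − d/p))) = √(2 × 86,020 × 502 / (0.68 × 0.7246)).
= √(86,364,080 / 0.4928) ≈ 13238.799.

Q* ≈ 13,239 brackets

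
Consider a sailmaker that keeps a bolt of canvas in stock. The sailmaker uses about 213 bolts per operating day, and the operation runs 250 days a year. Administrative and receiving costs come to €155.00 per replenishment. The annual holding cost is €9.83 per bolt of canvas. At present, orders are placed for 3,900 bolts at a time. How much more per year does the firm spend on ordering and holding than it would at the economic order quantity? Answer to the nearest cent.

Annual demand D = 213 × 250 = 53,250.
EOQ = √(2DS/H) = √(2 × 53,250 × 155 / 9.83) ≈ 1295.88.
Cost at Q* = (D/Q*)S + (Q*/2)H = √(2DSH) ≈ €12,738.47.
Cost at Q = 3,900: (53,250/3,900)×155 + (3,900/2)×9.83 = €2,116.35 + €19,168.50 = €21,284.85.
Excess = €21,284.85 − €12,738.47 = €8,546.37.

Extra cost ≈ €8,546.37 per year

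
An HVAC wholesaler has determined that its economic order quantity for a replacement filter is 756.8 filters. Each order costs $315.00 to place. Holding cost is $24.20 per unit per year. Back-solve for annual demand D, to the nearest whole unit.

D ≈ 22,001 filters per year

Invert the EOQ relation Q*² = 2DS/H.
From Q* = √(2DS/H): D = Q*²H / (2S) = 756.8² × 24.2 / (2 × 315) = 22000.729.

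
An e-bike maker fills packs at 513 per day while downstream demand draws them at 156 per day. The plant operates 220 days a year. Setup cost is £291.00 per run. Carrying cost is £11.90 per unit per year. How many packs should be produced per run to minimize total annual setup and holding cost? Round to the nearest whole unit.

Q* ≈ 1,553 packs

Annual demand D = 156 × 220 = 34,320.
Production build-up factor (1 − d/p) = 1 − 156/513 = 0.6959.
Q* = √(2DS / (H(1 − d/p))) = √(2 × 34,320 × 291 / (11.9 × 0.6959)).
= √(19,974,240 / 8.2813) ≈ 1553.053.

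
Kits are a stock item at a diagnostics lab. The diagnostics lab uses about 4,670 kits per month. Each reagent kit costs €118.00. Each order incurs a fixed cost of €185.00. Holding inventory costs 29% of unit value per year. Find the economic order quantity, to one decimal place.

Q* ≈ 778.4 kits

Annual demand D = 4,670 × 12 = 56,040.
Holding cost H = 0.29 × €118.00 = €34.2200 per unit per year.
EOQ = √(2DS / H) = √(2 × 56,040 × 185 / 34.22).
= √(20,734,800 / 34.22) = √605,926.3589 ≈ 778.413.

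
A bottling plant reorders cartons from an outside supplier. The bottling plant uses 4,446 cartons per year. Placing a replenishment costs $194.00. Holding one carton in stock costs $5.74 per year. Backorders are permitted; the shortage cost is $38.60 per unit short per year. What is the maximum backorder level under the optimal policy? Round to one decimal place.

S* ≈ 76.1 cartons

With planned backorders, Q* = √(2DS/H) · √((H+B)/B).
√(2DS/H) = √(2 × 4,446 × 194 / 5.74) = 548.207.
√((H+B)/B) = √((5.74+38.6)/38.6) = 1.0718.
Q* ≈ 587.555.
S* = Q* · H/(H+B) = 587.555 × 5.74/44.34 ≈ 76.062.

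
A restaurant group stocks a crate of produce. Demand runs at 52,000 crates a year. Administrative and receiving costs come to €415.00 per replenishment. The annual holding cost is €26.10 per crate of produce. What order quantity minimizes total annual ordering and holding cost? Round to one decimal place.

Q* ≈ 1,285.9 crates

EOQ = √(2DS / H) = √(2 × 52,000 × 415 / 26.1).
= √(43,160,000 / 26.1) = √1,653,639.8467 ≈ 1285.939.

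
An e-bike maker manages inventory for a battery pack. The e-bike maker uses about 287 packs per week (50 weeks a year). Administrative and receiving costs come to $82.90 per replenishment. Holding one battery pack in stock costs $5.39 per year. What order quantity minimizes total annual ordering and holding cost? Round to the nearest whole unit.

Annual demand D = 287 × 50 = 14,350.
EOQ = √(2DS / H) = √(2 × 14,350 × 82.9 / 5.39).
= √(2,379,230 / 5.39) = √441,415.5844 ≈ 664.391.

Q* ≈ 664 packs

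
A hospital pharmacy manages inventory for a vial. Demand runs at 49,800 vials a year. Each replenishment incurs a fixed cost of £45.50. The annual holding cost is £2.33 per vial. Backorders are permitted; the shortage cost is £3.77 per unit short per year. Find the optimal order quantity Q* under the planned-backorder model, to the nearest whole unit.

With planned backorders, Q* = √(2DS/H) · √((H+B)/B).
√(2DS/H) = √(2 × 49,800 × 45.5 / 2.33) = 1394.625.
√((H+B)/B) = √((2.33+3.77)/3.77) = 1.2720.
Q* ≈ 1773.992.

Q* ≈ 1,774 vials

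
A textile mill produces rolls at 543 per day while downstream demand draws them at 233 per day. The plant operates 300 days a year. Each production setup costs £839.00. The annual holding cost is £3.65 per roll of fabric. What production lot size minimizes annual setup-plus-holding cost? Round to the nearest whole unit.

Q* ≈ 7,503 rolls

Annual demand D = 233 × 300 = 69,900.
Production build-up factor (1 − d/p) = 1 − 233/543 = 0.5709.
Q* = √(2DS / (H(1 − d/p))) = √(2 × 69,900 × 839 / (3.65 × 0.5709)).
= √(117,292,200 / 2.0838) ≈ 7502.521.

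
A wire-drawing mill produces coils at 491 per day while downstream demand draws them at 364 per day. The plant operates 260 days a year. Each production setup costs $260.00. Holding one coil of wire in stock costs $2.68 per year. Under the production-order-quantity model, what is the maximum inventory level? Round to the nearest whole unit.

I_max ≈ 2,179 coils

Annual demand D = 364 × 260 = 94,640.
Production build-up factor (1 − d/p) = 1 − 364/491 = 0.2587.
Q* = √(2DS / (H(1 − d/p))) = √(2 × 94,640 × 260 / (2.68 × 0.2587)).
= √(49,212,800 / 0.6932) ≈ 8425.788.
Maximum inventory = Q*(1 − d/p) = 8425.788 × 0.2587 ≈ 2179.379.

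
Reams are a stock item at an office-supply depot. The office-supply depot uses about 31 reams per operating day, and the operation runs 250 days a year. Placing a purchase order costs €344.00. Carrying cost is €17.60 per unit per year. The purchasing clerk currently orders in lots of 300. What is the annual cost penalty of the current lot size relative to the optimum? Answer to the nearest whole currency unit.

Extra cost ≈ €1,839 per year

Annual demand D = 31 × 250 = 7,750.
EOQ = √(2DS/H) = √(2 × 7,750 × 344 / 17.6) ≈ 550.41.
Cost at Q* = (D/Q*)S + (Q*/2)H = √(2DSH) ≈ €9,687.27.
Cost at Q = 300: (7,750/300)×344 + (300/2)×17.6 = €8,886.67 + €2,640.00 = €11,526.67.
Excess = €11,526.67 − €9,687.27 = €1,839.40.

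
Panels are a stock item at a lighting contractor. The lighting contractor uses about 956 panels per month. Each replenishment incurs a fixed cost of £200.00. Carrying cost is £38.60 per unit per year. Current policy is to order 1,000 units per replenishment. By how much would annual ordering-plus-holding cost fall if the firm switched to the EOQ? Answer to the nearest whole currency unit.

Extra cost ≈ £8,285 per year

Annual demand D = 956 × 12 = 11,472.
EOQ = √(2DS/H) = √(2 × 11,472 × 200 / 38.6) ≈ 344.79.
Cost at Q* = (D/Q*)S + (Q*/2)H = √(2DSH) ≈ £13,308.93.
Cost at Q = 1,000: (11,472/1,000)×200 + (1,000/2)×38.6 = £2,294.40 + £19,300.00 = £21,594.40.
Excess = £21,594.40 − £13,308.93 = £8,285.47.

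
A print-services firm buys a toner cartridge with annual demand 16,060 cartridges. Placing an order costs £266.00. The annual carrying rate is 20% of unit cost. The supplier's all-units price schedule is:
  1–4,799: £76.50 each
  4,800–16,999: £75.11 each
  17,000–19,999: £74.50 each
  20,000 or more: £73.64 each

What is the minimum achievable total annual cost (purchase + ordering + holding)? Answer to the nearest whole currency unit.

TC* ≈ £1,240,023

Holding cost per unit per year at price C is H = 0.20·C.
Evaluate total cost at each tier's feasible EOQ or, if the EOQ is below the tier, at the tier's minimum quantity.
EOQ at £76.50 = 747.3 (feasible in tier 1): TC = 16,060×£76.50 + (16,060/747.3)×266 + (747.3/2)×0.20×£76.50 = £1,240,023.37.
EOQ at £75.11 = 754.2 < 4800, so use break Q=4800: TC = 16,060×£75.11 + (16,060/4800.0)×266 + (4800.0/2)×0.20×£75.11 = £1,243,209.39.
EOQ at £74.50 = 757.2 < 17000, so use break Q=17000: TC = 16,060×£74.50 + (16,060/17000.0)×266 + (17000.0/2)×0.20×£74.50 = £1,323,371.29.
EOQ at £73.64 = 761.7 < 20000, so use break Q=20000: TC = 16,060×£73.64 + (16,060/20000.0)×266 + (20000.0/2)×0.20×£73.64 = £1,330,152.00.
Lowest total cost among the candidates is at Q = 747.3.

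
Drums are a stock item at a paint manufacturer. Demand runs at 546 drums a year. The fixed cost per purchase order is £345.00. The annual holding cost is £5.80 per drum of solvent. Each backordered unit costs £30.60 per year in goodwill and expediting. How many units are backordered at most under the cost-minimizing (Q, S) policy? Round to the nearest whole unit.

S* ≈ 44 drums

With planned backorders, Q* = √(2DS/H) · √((H+B)/B).
√(2DS/H) = √(2 × 546 × 345 / 5.8) = 254.863.
√((H+B)/B) = √((5.8+30.6)/30.6) = 1.0907.
Q* ≈ 277.969.
S* = Q* · H/(H+B) = 277.969 × 5.8/36.4 ≈ 44.292.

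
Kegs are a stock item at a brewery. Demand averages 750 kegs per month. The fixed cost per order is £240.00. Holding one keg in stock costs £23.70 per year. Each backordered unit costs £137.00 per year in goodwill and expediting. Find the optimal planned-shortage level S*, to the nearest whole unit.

Annual demand D = 750 × 12 = 9,000.
With planned backorders, Q* = √(2DS/H) · √((H+B)/B).
√(2DS/H) = √(2 × 9,000 × 240 / 23.7) = 426.941.
√((H+B)/B) = √((23.7+137)/137) = 1.0830.
Q* ≈ 462.397.
S* = Q* · H/(H+B) = 462.397 × 23.7/160.7 ≈ 68.194.

S* ≈ 68 kegs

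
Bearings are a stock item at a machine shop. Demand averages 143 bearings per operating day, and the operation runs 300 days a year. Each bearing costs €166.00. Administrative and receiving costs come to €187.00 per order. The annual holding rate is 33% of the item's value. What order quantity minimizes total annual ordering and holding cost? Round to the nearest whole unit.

Q* ≈ 541 bearings

Annual demand D = 143 × 300 = 42,900.
Holding cost H = 0.33 × €166.00 = €54.7800 per unit per year.
EOQ = √(2DS / H) = √(2 × 42,900 × 187 / 54.78).
= √(16,044,600 / 54.78) = √292,891.5663 ≈ 541.195.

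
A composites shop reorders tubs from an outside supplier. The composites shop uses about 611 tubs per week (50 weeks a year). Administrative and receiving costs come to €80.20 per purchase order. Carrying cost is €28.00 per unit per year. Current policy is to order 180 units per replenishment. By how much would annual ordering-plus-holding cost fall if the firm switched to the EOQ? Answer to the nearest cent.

Annual demand D = 611 × 50 = 30,550.
EOQ = √(2DS/H) = √(2 × 30,550 × 80.2 / 28) ≈ 418.34.
Cost at Q* = (D/Q*)S + (Q*/2)H = √(2DSH) ≈ €11,713.50.
Cost at Q = 180: (30,550/180)×80.2 + (180/2)×28 = €13,611.72 + €2,520.00 = €16,131.72.
Excess = €16,131.72 − €11,713.50 = €4,418.22.

Extra cost ≈ €4,418.22 per year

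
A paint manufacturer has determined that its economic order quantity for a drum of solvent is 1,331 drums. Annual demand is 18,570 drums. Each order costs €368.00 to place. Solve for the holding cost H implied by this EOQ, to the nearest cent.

H ≈ €7.71

Invert the EOQ relation Q*² = 2DS/H.
From Q* = √(2DS/H): H = 2DS / Q*² = 2 × 18,570 × 368 / 1,331² = 7.7150.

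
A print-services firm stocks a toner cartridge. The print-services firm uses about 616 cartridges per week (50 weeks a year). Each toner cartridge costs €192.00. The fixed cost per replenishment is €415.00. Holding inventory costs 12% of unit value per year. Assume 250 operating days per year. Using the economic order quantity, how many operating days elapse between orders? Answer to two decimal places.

Annual demand D = 616 × 50 = 30,800.
Holding cost H = 0.12 × €192.00 = €23.0400 per unit per year.
The optimal lot size = √(2DS/H) = √(2 × 30,800 × 415 / 23.04) ≈ 1053.35.
Cycle time = Q*/D × 250 = 1053.35 / 30,800 × 250 ≈ 8.550 days.

T ≈ 8.55 days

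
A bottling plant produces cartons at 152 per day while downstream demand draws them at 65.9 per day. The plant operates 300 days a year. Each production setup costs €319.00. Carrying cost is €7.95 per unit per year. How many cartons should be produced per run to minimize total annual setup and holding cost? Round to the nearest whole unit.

Q* ≈ 1,674 cartons

Annual demand D = 65.9 × 300 = 19,770.
Production build-up factor (1 − d/p) = 1 − 65.9/152 = 0.5664.
Q* = √(2DS / (H(1 − d/p))) = √(2 × 19,770 × 319 / (7.95 × 0.5664)).
= √(12,613,260 / 4.5033) ≈ 1673.595.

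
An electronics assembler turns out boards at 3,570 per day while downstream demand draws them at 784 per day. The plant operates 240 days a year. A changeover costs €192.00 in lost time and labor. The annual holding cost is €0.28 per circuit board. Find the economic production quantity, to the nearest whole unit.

Annual demand D = 784 × 240 = 188,160.
Production build-up factor (1 − d/p) = 1 − 784/3,570 = 0.7804.
Q* = √(2DS / (H(1 − d/p))) = √(2 × 188,160 × 192 / (0.28 × 0.7804)).
= √(72,253,440 / 0.2185) ≈ 18184.183.

Q* ≈ 18,184 boards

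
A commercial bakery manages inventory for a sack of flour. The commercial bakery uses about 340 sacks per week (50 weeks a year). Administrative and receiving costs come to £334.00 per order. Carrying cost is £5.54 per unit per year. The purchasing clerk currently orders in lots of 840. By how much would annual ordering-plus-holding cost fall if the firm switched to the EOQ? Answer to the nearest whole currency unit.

Annual demand D = 340 × 50 = 17,000.
EOQ = √(2DS/H) = √(2 × 17,000 × 334 / 5.54) ≈ 1431.72.
Cost at Q* = (D/Q*)S + (Q*/2)H = √(2DSH) ≈ £7,931.72.
Cost at Q = 840: (17,000/840)×334 + (840/2)×5.54 = £6,759.52 + £2,326.80 = £9,086.32.
Excess = £9,086.32 − £7,931.72 = £1,154.60.

Extra cost ≈ £1,155 per year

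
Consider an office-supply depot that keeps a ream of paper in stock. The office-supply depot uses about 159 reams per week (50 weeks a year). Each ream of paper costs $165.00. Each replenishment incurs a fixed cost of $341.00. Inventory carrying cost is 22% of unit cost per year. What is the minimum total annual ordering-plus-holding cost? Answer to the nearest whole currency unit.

TC* ≈ $14,029

Annual demand D = 159 × 50 = 7,950.
Holding cost H = 0.22 × $165.00 = $36.3000 per unit per year.
The optimal lot size = √(2DS/H) = √(2 × 7,950 × 341 / 36.3) ≈ 386.48.
At the optimum the two cost components are equal, so total cost = 2·(Q*/2)H = Q*·H.
Minimum total = √(2DSH) = √(2 × 7,950 × 341 × 36.3) ≈ 14029.076.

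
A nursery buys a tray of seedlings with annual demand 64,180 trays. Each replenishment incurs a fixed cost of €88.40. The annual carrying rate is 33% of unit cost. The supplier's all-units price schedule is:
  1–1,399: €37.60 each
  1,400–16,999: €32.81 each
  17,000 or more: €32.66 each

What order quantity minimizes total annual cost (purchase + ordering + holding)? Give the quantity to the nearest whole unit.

Holding cost per unit per year at price C is H = 0.33·C.
Evaluate total cost at each tier's feasible EOQ or, if the EOQ is below the tier, at the tier's minimum quantity.
EOQ at €37.60 = 956.3 (feasible in tier 1): TC = 64,180×€37.60 + (64,180/956.3)×88.4 + (956.3/2)×0.33×€37.60 = €2,425,033.66.
EOQ at €32.81 = 1023.7 < 1400, so use break Q=1400: TC = 64,180×€32.81 + (64,180/1400.0)×88.4 + (1400.0/2)×0.33×€32.81 = €2,117,377.42.
EOQ at €32.66 = 1026.1 < 17000, so use break Q=17000: TC = 64,180×€32.66 + (64,180/17000.0)×88.4 + (17000.0/2)×0.33×€32.66 = €2,188,063.84.
Lowest total cost is €2,117,377.42 at Q = 1400.0.

Q* ≈ 1,400 trays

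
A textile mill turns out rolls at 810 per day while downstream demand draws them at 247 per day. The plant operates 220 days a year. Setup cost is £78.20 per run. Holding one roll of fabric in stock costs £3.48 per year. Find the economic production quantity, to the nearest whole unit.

Annual demand D = 247 × 220 = 54,340.
Production build-up factor (1 − d/p) = 1 − 247/810 = 0.6951.
Q* = √(2DS / (H(1 − d/p))) = √(2 × 54,340 × 78.2 / (3.48 × 0.6951)).
= √(8,498,776 / 2.4188) ≈ 1874.463.

Q* ≈ 1,874 rolls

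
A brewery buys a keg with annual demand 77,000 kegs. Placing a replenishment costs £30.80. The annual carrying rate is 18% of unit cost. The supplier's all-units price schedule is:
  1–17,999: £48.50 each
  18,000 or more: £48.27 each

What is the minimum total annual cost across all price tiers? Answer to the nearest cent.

TC* ≈ £3,740,934.92

Holding cost per unit per year at price C is H = 0.18·C.
Evaluate total cost at each tier's feasible EOQ or, if the EOQ is below the tier, at the tier's minimum quantity.
EOQ at £48.50 = 737.1 (feasible in tier 1): TC = 77,000×£48.50 + (77,000/737.1)×30.8 + (737.1/2)×0.18×£48.50 = £3,740,934.92.
EOQ at £48.27 = 738.9 < 18000, so use break Q=18000: TC = 77,000×£48.27 + (77,000/18000.0)×30.8 + (18000.0/2)×0.18×£48.27 = £3,795,119.16.
Lowest total cost among the candidates is at Q = 737.1.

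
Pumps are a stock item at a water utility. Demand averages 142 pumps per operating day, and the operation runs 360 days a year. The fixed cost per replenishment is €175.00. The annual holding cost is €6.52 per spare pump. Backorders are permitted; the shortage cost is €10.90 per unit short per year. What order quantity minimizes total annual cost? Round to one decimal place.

Annual demand D = 142 × 360 = 51,120.
With planned backorders, Q* = √(2DS/H) · √((H+B)/B).
√(2DS/H) = √(2 × 51,120 × 175 / 6.52) = 1656.554.
√((H+B)/B) = √((6.52+10.9)/10.9) = 1.2642.
Q* ≈ 2094.192.

Q* ≈ 2,094.2 pumps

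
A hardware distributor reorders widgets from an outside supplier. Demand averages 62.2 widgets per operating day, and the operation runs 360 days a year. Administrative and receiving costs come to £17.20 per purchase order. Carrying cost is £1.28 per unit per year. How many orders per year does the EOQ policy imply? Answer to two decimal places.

N ≈ 28.87 orders per year

Annual demand D = 62.2 × 360 = 22,392.
The optimal lot size = √(2DS/H) = √(2 × 22,392 × 17.2 / 1.28) ≈ 775.75.
Orders per year = D / Q* = 22,392 / 775.75 ≈ 28.865.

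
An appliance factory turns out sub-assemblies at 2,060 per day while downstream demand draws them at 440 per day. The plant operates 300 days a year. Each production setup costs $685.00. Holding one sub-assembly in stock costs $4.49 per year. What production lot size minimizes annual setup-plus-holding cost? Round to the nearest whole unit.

Q* ≈ 7,156 sub-assemblies

Annual demand D = 440 × 300 = 132,000.
Production build-up factor (1 − d/p) = 1 − 440/2,060 = 0.7864.
Q* = √(2DS / (H(1 − d/p))) = √(2 × 132,000 × 685 / (4.49 × 0.7864)).
= √(180,840,000 / 3.531) ≈ 7156.492.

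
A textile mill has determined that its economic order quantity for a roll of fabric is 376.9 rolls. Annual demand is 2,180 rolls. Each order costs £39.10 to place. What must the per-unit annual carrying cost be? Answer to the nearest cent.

H ≈ £1.20

Squaring Q* = √(2DS/H) gives Q*² = 2DS/H.
From Q* = √(2DS/H): H = 2DS / Q*² = 2 × 2,180 × 39.1 / 376.9² = 1.2001.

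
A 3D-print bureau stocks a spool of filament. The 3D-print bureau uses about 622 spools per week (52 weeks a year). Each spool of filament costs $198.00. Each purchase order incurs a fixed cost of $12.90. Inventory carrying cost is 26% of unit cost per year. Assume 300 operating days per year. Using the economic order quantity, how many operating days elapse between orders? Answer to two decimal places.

T ≈ 1.18 days

Annual demand D = 622 × 52 = 32,344.
Holding cost H = 0.26 × $198.00 = $51.4800 per unit per year.
Q* = √(2DS/H) = √(2 × 32,344 × 12.9 / 51.48) ≈ 127.32.
Cycle time = Q*/D × 300 = 127.32 / 32,344 × 300 ≈ 1.181 days.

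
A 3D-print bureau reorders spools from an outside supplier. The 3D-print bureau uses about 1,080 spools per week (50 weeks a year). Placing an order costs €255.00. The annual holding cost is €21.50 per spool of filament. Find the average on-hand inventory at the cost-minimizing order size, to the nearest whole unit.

Average inventory ≈ 566 spools

Annual demand D = 1,080 × 50 = 54,000.
The optimal lot size = √(2DS/H) = √(2 × 54,000 × 255 / 21.5) ≈ 1131.78.
Average inventory = Q*/2 ≈ 1131.78 / 2 = 565.891.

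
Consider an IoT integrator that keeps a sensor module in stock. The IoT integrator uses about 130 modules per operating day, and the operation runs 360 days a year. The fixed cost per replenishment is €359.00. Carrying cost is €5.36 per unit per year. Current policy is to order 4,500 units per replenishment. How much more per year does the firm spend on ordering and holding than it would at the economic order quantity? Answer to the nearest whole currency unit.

Annual demand D = 130 × 360 = 46,800.
EOQ = √(2DS/H) = √(2 × 46,800 × 359 / 5.36) ≈ 2503.82.
Cost at Q* = (D/Q*)S + (Q*/2)H = √(2DSH) ≈ €13,420.46.
Cost at Q = 4,500: (46,800/4,500)×359 + (4,500/2)×5.36 = €3,733.60 + €12,060.00 = €15,793.60.
Excess = €15,793.60 − €13,420.46 = €2,373.14.

Extra cost ≈ €2,373 per year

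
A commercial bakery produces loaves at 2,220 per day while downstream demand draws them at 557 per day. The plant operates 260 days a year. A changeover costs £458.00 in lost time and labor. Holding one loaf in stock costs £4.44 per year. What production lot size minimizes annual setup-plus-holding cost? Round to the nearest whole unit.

Q* ≈ 6,315 loaves

Annual demand D = 557 × 260 = 144,820.
Production build-up factor (1 − d/p) = 1 − 557/2,220 = 0.7491.
Q* = √(2DS / (H(1 − d/p))) = √(2 × 144,820 × 458 / (4.44 × 0.7491)).
= √(132,655,120 / 3.326) ≈ 6315.400.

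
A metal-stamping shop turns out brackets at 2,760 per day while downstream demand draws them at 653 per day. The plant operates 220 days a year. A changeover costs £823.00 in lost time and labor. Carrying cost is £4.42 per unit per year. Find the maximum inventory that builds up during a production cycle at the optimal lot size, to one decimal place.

I_max ≈ 6,390.7 brackets

Annual demand D = 653 × 220 = 143,660.
Production build-up factor (1 − d/p) = 1 − 653/2,760 = 0.7634.
Q* = √(2DS / (H(1 − d/p))) = √(2 × 143,660 × 823 / (4.42 × 0.7634)).
= √(236,464,360 / 3.3743) ≈ 8371.321.
Maximum inventory = Q*(1 − d/p) = 8371.321 × 0.7634 ≈ 6390.715.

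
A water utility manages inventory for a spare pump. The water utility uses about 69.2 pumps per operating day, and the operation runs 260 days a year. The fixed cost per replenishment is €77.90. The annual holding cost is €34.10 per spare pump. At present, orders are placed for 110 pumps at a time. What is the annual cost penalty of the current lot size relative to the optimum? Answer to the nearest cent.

Annual demand D = 69.2 × 260 = 17,992.
EOQ = √(2DS/H) = √(2 × 17,992 × 77.9 / 34.1) ≈ 286.71.
Cost at Q* = (D/Q*)S + (Q*/2)H = √(2DSH) ≈ €9,776.89.
Cost at Q = 110: (17,992/110)×77.9 + (110/2)×34.1 = €12,741.61 + €1,875.50 = €14,617.11.
Excess = €14,617.11 − €9,776.89 = €4,840.22.

Extra cost ≈ €4,840.22 per year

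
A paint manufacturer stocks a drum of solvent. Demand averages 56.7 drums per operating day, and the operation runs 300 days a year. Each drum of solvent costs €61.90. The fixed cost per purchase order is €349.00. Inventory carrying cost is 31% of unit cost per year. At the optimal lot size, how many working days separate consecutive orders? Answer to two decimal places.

T ≈ 13.87 days

Annual demand D = 56.7 × 300 = 17,010.
Holding cost H = 0.31 × €61.90 = €19.1890 per unit per year.
EOQ = √(2DS/H) = √(2 × 17,010 × 349 / 19.189) ≈ 786.60.
Cycle time = Q*/D × 300 = 786.60 / 17,010 × 300 ≈ 13.873 days.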